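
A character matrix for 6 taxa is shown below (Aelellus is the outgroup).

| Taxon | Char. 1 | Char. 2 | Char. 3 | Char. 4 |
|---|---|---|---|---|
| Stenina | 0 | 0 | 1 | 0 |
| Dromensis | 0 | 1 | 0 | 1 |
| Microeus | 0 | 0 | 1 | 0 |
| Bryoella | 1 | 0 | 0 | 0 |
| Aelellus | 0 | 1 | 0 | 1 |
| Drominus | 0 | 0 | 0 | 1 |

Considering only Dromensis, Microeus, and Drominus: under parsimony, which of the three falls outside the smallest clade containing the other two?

Character polarity is set by the outgroup: the derived state is whichever differs from the outgroup's state, so for Char. 2, Char. 4 the derived state is '0', and for the remaining characters it is '1'.
Char. 1 (derived state '1') is unique to Bryoella (autapomorphy; uninformative for grouping).
Char. 2: derived state '0' in Bryoella, Drominus, Microeus, and Stenina only — synapomorphy for {Bryoella, Drominus, Microeus, Stenina}.
Only Microeus and Stenina show the derived state '1' for Char. 3, supporting them as a clade.
Char. 4 (derived state '0') is shared by Bryoella, Microeus, and Stenina — a synapomorphy uniting that clade.
Most parsimonious ingroup topology: ((((Microeus,Stenina),Bryoella),Drominus),Dromensis).
Drominus and Microeus share a more recent common ancestor with each other than either does with Dromensis, so Dromensis is the least closely related of the three.

Dromensis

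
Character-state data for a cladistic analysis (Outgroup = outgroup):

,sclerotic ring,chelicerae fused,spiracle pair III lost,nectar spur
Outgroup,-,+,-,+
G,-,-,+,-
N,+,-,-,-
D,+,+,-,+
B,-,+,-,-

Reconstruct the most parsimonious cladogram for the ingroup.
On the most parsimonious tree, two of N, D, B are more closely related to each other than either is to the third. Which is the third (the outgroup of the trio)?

Character polarity is set by the outgroup: the derived state is whichever differs from the outgroup's state, so for chelicerae fused, nectar spur the derived state is '-', and for the remaining characters it is '+'.
sclerotic ring groups D and N, which is incompatible with the clades supported by the remaining characters; treating it as convergent (homoplasy) costs fewer steps than any alternative tree.
Only G and N show the derived state '-' for chelicerae fused, supporting them as a clade.
spiracle pair III lost: derived state '+' in G only — an autapomorphy, so it tells us nothing about relationships among taxa.
nectar spur (derived state '-') is shared by B, G, and N — a synapomorphy uniting that clade.
Most parsimonious ingroup topology: (((G,N),B),D).
B and N share a more recent common ancestor with each other than either does with D, so D is the least closely related of the three.

D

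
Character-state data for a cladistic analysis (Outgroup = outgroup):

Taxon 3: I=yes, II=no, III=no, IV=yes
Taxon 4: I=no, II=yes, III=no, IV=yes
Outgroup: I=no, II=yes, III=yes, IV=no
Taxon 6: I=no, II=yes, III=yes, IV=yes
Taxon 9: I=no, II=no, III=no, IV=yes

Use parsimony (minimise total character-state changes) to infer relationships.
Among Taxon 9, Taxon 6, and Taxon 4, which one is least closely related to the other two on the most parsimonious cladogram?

Character polarity is set by the outgroup: the derived state is whichever differs from the outgroup's state, so for II, III the derived state is 'no', and for the remaining characters it is 'yes'.
I (derived state 'yes') is unique to Taxon 3 (autapomorphy; uninformative for grouping).
Only Taxon 3 and Taxon 9 show the derived state 'no' for II, supporting them as a clade.
III: derived state 'no' in Taxon 3, Taxon 4, and Taxon 9 only — synapomorphy for {Taxon 3, Taxon 4, Taxon 9}.
All ingroup taxa share the derived state 'yes' for IV; it defines the ingroup but does not resolve relationships within it.
Most parsimonious ingroup topology: (((Taxon 3,Taxon 9),Taxon 4),Taxon 6).
Taxon 9 and Taxon 4 share a more recent common ancestor with each other than either does with Taxon 6, so Taxon 6 is the least closely related of the three.

Taxon 6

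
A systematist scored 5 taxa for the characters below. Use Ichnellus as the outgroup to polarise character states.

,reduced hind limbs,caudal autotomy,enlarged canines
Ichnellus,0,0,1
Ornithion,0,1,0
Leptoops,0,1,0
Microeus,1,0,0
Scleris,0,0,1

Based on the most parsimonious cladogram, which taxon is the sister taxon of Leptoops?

Ornithion

Character polarity is set by the outgroup: the derived state is whichever differs from the outgroup's state, so for enlarged canines the derived state is '0', and for the remaining characters it is '1'.
reduced hind limbs: derived state '1' in Microeus only — an autapomorphy, so it tells us nothing about relationships among taxa.
caudal autotomy (derived state '1') is shared by Leptoops and Ornithion — a synapomorphy uniting that clade.
enlarged canines (derived state '0') is shared by Leptoops, Microeus, and Ornithion — a synapomorphy uniting that clade.
Most parsimonious ingroup topology: (((Ornithion,Leptoops),Microeus),Scleris).
Leptoops and Ornithion form a cherry on this tree, so they are sister taxa.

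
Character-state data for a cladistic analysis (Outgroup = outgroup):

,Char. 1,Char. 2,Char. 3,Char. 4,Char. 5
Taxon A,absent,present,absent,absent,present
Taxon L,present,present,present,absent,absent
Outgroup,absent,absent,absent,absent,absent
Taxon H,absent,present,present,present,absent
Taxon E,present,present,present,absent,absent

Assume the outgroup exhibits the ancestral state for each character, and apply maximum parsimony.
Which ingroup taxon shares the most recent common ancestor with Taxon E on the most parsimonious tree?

The outgroup has state 'absent' for every character, so 'present' is the derived state throughout.
Char. 1 (derived state 'present') is shared by Taxon E and Taxon L — a synapomorphy uniting that clade.
Char. 2 (derived state 'present') is shared by all ingroup taxa — unites the whole ingroup.
Only Taxon E, Taxon H, and Taxon L show the derived state 'present' for Char. 3, supporting them as a clade.
Char. 4 (derived state 'present') is unique to Taxon H (autapomorphy; uninformative for grouping).
Char. 5 (derived state 'present') is unique to Taxon A (autapomorphy; uninformative for grouping).
Most parsimonious ingroup topology: (((Taxon L,Taxon E),Taxon H),Taxon A).
Taxon E and Taxon L form a cherry on this tree, so they are sister taxa.

Taxon L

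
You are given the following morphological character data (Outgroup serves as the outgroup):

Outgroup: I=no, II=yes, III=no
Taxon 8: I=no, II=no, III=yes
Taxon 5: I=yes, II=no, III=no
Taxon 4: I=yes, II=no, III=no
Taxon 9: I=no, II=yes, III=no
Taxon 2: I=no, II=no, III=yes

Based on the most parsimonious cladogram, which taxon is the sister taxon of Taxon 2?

Character polarity is set by the outgroup: the derived state is whichever differs from the outgroup's state, so for II the derived state is 'no', and for the remaining characters it is 'yes'.
I: derived state 'yes' in Taxon 4 and Taxon 5 only — synapomorphy for {Taxon 4, Taxon 5}.
II (derived state 'no') is shared by Taxon 2, Taxon 4, Taxon 5, and Taxon 8 — a synapomorphy uniting that clade.
III (derived state 'yes') is shared by Taxon 2 and Taxon 8 — a synapomorphy uniting that clade.
Most parsimonious ingroup topology: (((Taxon 8,Taxon 2),(Taxon 5,Taxon 4)),Taxon 9).
Taxon 2 and Taxon 8 form a cherry on this tree, so they are sister taxa.

Taxon 8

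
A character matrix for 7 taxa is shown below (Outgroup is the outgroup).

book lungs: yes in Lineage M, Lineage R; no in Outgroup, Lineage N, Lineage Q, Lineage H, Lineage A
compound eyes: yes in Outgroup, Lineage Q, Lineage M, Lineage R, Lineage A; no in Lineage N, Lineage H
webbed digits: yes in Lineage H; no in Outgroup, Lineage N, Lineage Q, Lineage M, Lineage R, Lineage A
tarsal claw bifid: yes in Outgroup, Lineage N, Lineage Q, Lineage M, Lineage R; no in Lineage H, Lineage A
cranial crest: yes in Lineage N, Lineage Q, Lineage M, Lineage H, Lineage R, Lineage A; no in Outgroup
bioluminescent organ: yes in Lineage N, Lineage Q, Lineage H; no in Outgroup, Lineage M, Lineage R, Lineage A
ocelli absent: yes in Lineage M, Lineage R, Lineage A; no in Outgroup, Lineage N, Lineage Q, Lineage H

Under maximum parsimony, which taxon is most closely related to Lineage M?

Character polarity is set by the outgroup: the derived state is whichever differs from the outgroup's state, so for compound eyes, tarsal claw bifid the derived state is 'no', and for the remaining characters it is 'yes'.
Only Lineage M and Lineage R show the derived state 'yes' for book lungs, supporting them as a clade.
Only Lineage H and Lineage N show the derived state 'no' for compound eyes, supporting them as a clade.
webbed digits: derived state 'yes' in Lineage H only — an autapomorphy, so it tells us nothing about relationships among taxa.
tarsal claw bifid groups Lineage A and Lineage H, which is incompatible with the clades supported by the remaining characters; treating it as convergent (homoplasy) costs fewer steps than any alternative tree.
All ingroup taxa share the derived state 'yes' for cranial crest; it defines the ingroup but does not resolve relationships within it.
bioluminescent organ: derived state 'yes' in Lineage H, Lineage N, and Lineage Q only — synapomorphy for {Lineage H, Lineage N, Lineage Q}.
ocelli absent (derived state 'yes') is shared by Lineage A, Lineage M, and Lineage R — a synapomorphy uniting that clade.
Most parsimonious ingroup topology: (((Lineage N,Lineage H),Lineage Q),((Lineage M,Lineage R),Lineage A)).
Lineage M and Lineage R form a cherry on this tree, so they are sister taxa.

Lineage R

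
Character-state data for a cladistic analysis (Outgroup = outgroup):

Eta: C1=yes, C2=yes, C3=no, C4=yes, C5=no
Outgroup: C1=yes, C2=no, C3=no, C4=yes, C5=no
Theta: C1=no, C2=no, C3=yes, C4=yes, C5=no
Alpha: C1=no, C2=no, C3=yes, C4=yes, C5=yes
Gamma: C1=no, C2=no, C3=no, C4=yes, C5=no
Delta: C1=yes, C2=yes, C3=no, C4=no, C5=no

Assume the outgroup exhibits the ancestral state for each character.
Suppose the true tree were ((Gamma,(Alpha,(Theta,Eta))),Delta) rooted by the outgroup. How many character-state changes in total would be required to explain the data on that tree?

8

Map each character onto ((Gamma,(Alpha,(Theta,Eta))),Delta) (rooted by Outgroup) and count the minimum state changes it requires (Fitch parsimony):
C1: 2; C2: 2; C3: 2; C4: 1; C5: 1.
Total tree length = 8.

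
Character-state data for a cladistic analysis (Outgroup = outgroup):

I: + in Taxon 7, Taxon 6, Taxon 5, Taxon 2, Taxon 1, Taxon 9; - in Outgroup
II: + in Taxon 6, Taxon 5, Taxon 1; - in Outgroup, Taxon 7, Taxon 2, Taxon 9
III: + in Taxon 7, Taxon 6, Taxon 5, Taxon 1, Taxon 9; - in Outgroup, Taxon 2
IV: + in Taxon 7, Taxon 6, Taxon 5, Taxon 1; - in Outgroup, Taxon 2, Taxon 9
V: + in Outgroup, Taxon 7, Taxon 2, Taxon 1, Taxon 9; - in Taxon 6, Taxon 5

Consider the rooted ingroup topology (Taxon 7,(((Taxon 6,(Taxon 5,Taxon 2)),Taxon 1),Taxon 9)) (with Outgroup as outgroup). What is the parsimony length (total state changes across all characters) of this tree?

10

Map each character onto (Taxon 7,(((Taxon 6,(Taxon 5,Taxon 2)),Taxon 1),Taxon 9)) (rooted by Outgroup) and count the minimum state changes it requires (Fitch parsimony):
I: 1; II: 2; III: 2; IV: 3; V: 2.
Total tree length = 10.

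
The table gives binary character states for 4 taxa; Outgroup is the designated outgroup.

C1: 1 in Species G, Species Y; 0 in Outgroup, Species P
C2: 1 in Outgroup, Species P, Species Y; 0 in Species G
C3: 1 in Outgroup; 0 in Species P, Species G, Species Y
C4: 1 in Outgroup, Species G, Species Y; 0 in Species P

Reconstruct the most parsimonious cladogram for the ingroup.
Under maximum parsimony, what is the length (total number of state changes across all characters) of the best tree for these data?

Character polarity is set by the outgroup: the derived state is whichever differs from the outgroup's state, so for C2, C3, C4 the derived state is '0', and for the remaining characters it is '1'.
Only Species G and Species Y show the derived state '1' for C1, supporting them as a clade.
C2: derived state '0' in Species G only — an autapomorphy, so it tells us nothing about relationships among taxa.
All ingroup taxa share the derived state '0' for C3; it defines the ingroup but does not resolve relationships within it.
C4: derived state '0' in Species P only — an autapomorphy, so it tells us nothing about relationships among taxa.
Most parsimonious ingroup topology: (Species P,(Species G,Species Y)).
Changes per character on this tree: C1: 1; C2: 1; C3: 1; C4: 1.
Total = 4.

4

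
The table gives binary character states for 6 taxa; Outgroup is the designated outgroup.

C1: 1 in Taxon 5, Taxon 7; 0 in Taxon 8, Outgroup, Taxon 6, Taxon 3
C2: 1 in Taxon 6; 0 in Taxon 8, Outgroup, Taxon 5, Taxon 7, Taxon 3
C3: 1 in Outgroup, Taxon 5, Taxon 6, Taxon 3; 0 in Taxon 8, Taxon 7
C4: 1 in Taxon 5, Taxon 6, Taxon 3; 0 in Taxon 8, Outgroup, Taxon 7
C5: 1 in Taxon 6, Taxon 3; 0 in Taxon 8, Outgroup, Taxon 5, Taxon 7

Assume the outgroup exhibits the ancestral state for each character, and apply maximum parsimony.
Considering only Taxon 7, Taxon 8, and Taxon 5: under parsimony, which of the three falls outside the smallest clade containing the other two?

Character polarity is set by the outgroup: the derived state is whichever differs from the outgroup's state, so for C3 the derived state is '0', and for the remaining characters it is '1'.
C1 groups Taxon 5 and Taxon 7, which is incompatible with the clades supported by the remaining characters; treating it as convergent (homoplasy) costs fewer steps than any alternative tree.
C2 (derived state '1') is unique to Taxon 6 (autapomorphy; uninformative for grouping).
Only Taxon 7 and Taxon 8 show the derived state '0' for C3, supporting them as a clade.
C4: derived state '1' in Taxon 3, Taxon 5, and Taxon 6 only — synapomorphy for {Taxon 3, Taxon 5, Taxon 6}.
Only Taxon 3 and Taxon 6 show the derived state '1' for C5, supporting them as a clade.
Most parsimonious ingroup topology: ((Taxon 5,(Taxon 3,Taxon 6)),(Taxon 7,Taxon 8)).
Taxon 7 and Taxon 8 share a more recent common ancestor with each other than either does with Taxon 5, so Taxon 5 is the least closely related of the three.

Taxon 5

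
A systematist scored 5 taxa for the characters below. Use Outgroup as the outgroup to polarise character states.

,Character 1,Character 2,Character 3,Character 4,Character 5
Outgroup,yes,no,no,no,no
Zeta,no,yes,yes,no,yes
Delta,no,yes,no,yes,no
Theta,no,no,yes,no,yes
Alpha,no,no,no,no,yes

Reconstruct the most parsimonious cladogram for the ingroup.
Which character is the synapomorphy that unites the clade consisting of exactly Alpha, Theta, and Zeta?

Character polarity is set by the outgroup: the derived state is whichever differs from the outgroup's state, so for Character 1 the derived state is 'no', and for the remaining characters it is 'yes'.
All ingroup taxa share the derived state 'no' for Character 1; it defines the ingroup but does not resolve relationships within it.
Character 2 groups Delta and Zeta, which is incompatible with the clades supported by the remaining characters; treating it as convergent (homoplasy) costs fewer steps than any alternative tree.
Character 3 (derived state 'yes') is shared by Theta and Zeta — a synapomorphy uniting that clade.
Character 4: derived state 'yes' in Delta only — an autapomorphy, so it tells us nothing about relationships among taxa.
Character 5 (derived state 'yes') is shared by Alpha, Theta, and Zeta — a synapomorphy uniting that clade.
Most parsimonious ingroup topology: (((Zeta,Theta),Alpha),Delta).
The clade {Alpha, Theta, Zeta} is supported by Character 5: its derived state 'yes' occurs in exactly those taxa and in no other taxon (including the outgroup).

Character 5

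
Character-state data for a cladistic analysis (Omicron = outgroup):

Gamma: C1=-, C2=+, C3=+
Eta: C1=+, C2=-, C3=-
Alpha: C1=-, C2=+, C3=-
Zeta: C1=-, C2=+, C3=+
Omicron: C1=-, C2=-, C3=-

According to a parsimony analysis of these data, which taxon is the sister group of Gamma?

The outgroup has state '-' for every character, so '+' is the derived state throughout.
C1 (derived state '+') is unique to Eta (autapomorphy; uninformative for grouping).
C2 (derived state '+') is shared by Alpha, Gamma, and Zeta — a synapomorphy uniting that clade.
C3: derived state '+' in Gamma and Zeta only — synapomorphy for {Gamma, Zeta}.
Most parsimonious ingroup topology: ((Alpha,(Gamma,Zeta)),Eta).
Gamma and Zeta form a cherry on this tree, so they are sister taxa.

Zeta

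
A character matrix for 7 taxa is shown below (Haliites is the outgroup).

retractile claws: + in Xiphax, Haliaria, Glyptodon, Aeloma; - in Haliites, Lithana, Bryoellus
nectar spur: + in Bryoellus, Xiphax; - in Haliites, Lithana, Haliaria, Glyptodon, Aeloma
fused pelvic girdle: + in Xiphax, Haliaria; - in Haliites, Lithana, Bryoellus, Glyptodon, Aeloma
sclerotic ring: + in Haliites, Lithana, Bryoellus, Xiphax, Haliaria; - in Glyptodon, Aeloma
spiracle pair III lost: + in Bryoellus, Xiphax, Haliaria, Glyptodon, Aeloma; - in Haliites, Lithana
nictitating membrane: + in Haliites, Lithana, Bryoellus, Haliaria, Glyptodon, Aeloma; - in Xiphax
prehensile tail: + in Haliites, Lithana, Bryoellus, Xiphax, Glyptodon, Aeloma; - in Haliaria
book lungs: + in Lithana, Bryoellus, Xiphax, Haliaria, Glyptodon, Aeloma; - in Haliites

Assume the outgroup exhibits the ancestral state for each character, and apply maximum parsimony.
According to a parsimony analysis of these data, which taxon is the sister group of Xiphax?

Haliaria

Character polarity is set by the outgroup: the derived state is whichever differs from the outgroup's state, so for sclerotic ring, nictitating membrane, prehensile tail the derived state is '-', and for the remaining characters it is '+'.
retractile claws: derived state '+' in Aeloma, Glyptodon, Haliaria, and Xiphax only — synapomorphy for {Aeloma, Glyptodon, Haliaria, Xiphax}.
nectar spur groups Bryoellus and Xiphax, which is incompatible with the clades supported by the remaining characters; treating it as convergent (homoplasy) costs fewer steps than any alternative tree.
fused pelvic girdle: derived state '+' in Haliaria and Xiphax only — synapomorphy for {Haliaria, Xiphax}.
sclerotic ring (derived state '-') is shared by Aeloma and Glyptodon — a synapomorphy uniting that clade.
spiracle pair III lost: derived state '+' in Aeloma, Bryoellus, Glyptodon, Haliaria, and Xiphax only — synapomorphy for {Aeloma, Bryoellus, Glyptodon, Haliaria, Xiphax}.
nictitating membrane (derived state '-') is unique to Xiphax (autapomorphy; uninformative for grouping).
prehensile tail (derived state '-') is unique to Haliaria (autapomorphy; uninformative for grouping).
book lungs (derived state '+') is shared by all ingroup taxa — unites the whole ingroup.
Most parsimonious ingroup topology: (Lithana,(Bryoellus,((Xiphax,Haliaria),(Glyptodon,Aeloma)))).
Xiphax and Haliaria form a cherry on this tree, so they are sister taxa.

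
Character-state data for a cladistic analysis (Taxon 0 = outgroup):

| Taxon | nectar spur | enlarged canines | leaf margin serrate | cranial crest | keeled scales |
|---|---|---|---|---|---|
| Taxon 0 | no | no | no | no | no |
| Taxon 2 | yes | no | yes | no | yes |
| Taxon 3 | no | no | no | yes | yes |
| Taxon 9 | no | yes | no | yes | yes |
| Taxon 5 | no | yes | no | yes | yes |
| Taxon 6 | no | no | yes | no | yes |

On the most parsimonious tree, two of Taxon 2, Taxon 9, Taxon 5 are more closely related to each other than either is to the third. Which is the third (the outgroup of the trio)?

Taxon 2

The outgroup has state 'no' for every character, so 'yes' is the derived state throughout.
nectar spur: derived state 'yes' in Taxon 2 only — an autapomorphy, so it tells us nothing about relationships among taxa.
Only Taxon 5 and Taxon 9 show the derived state 'yes' for enlarged canines, supporting them as a clade.
leaf margin serrate (derived state 'yes') is shared by Taxon 2 and Taxon 6 — a synapomorphy uniting that clade.
Only Taxon 3, Taxon 5, and Taxon 9 show the derived state 'yes' for cranial crest, supporting them as a clade.
keeled scales (derived state 'yes') is shared by all ingroup taxa — unites the whole ingroup.
Most parsimonious ingroup topology: ((Taxon 2,Taxon 6),(Taxon 3,(Taxon 9,Taxon 5))).
Taxon 9 and Taxon 5 share a more recent common ancestor with each other than either does with Taxon 2, so Taxon 2 is the least closely related of the three.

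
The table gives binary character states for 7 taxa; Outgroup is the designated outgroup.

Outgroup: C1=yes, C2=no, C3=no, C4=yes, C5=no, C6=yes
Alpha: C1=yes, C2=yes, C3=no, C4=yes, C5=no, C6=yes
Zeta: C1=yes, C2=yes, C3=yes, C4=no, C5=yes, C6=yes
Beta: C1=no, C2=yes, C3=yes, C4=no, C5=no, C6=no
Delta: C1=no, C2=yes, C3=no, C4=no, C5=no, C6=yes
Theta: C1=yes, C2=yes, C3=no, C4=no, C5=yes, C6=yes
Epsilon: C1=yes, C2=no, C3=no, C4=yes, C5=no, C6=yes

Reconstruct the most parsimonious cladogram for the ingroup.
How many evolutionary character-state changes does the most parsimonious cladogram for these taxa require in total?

Character polarity is set by the outgroup: the derived state is whichever differs from the outgroup's state, so for C1, C4, C6 the derived state is 'no', and for the remaining characters it is 'yes'.
C1: derived state 'no' in Beta and Delta only — synapomorphy for {Beta, Delta}.
C2 (derived state 'yes') is shared by Alpha, Beta, Delta, Theta, and Zeta — a synapomorphy uniting that clade.
C3 groups Beta and Zeta, which is incompatible with the clades supported by the remaining characters; treating it as convergent (homoplasy) costs fewer steps than any alternative tree.
C4: derived state 'no' in Beta, Delta, Theta, and Zeta only — synapomorphy for {Beta, Delta, Theta, Zeta}.
C5 (derived state 'yes') is shared by Theta and Zeta — a synapomorphy uniting that clade.
C6: derived state 'no' in Beta only — an autapomorphy, so it tells us nothing about relationships among taxa.
Most parsimonious ingroup topology: ((Alpha,((Zeta,Theta),(Beta,Delta))),Epsilon).
Changes per character on this tree: C1: 1; C2: 1; C3: 2; C4: 1; C5: 1; C6: 1.
Total = 7.

7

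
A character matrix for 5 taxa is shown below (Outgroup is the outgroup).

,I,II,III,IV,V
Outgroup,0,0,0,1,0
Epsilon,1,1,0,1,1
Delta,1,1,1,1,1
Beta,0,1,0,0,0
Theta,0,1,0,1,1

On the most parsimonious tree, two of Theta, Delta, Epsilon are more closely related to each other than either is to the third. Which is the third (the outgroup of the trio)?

Theta

Character polarity is set by the outgroup: the derived state is whichever differs from the outgroup's state, so for IV the derived state is '0', and for the remaining characters it is '1'.
Only Delta and Epsilon show the derived state '1' for I, supporting them as a clade.
All ingroup taxa share the derived state '1' for II; it defines the ingroup but does not resolve relationships within it.
III: derived state '1' in Delta only — an autapomorphy, so it tells us nothing about relationships among taxa.
IV: derived state '0' in Beta only — an autapomorphy, so it tells us nothing about relationships among taxa.
V (derived state '1') is shared by Delta, Epsilon, and Theta — a synapomorphy uniting that clade.
Most parsimonious ingroup topology: (((Epsilon,Delta),Theta),Beta).
Epsilon and Delta share a more recent common ancestor with each other than either does with Theta, so Theta is the least closely related of the three.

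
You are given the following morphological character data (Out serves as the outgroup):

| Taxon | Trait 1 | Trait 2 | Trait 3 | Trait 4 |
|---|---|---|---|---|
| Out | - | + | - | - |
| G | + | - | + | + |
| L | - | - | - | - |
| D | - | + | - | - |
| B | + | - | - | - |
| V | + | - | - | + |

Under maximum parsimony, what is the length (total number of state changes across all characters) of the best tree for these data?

4

Character polarity is set by the outgroup: the derived state is whichever differs from the outgroup's state, so for Trait 2 the derived state is '-', and for the remaining characters it is '+'.
Only B, G, and V show the derived state '+' for Trait 1, supporting them as a clade.
Trait 2 (derived state '-') is shared by B, G, L, and V — a synapomorphy uniting that clade.
Trait 3 (derived state '+') is unique to G (autapomorphy; uninformative for grouping).
Trait 4: derived state '+' in G and V only — synapomorphy for {G, V}.
Most parsimonious ingroup topology: ((((G,V),B),L),D).
Changes per character on this tree: Trait 1: 1; Trait 2: 1; Trait 3: 1; Trait 4: 1.
Total = 4.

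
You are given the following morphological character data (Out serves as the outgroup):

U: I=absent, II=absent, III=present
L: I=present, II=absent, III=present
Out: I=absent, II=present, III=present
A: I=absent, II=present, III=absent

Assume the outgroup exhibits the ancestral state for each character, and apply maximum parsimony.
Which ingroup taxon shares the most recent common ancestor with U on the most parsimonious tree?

L

Character polarity is set by the outgroup: the derived state is whichever differs from the outgroup's state, so for II, III the derived state is 'absent', and for the remaining characters it is 'present'.
I (derived state 'present') is unique to L (autapomorphy; uninformative for grouping).
Only L and U show the derived state 'absent' for II, supporting them as a clade.
III: derived state 'absent' in A only — an autapomorphy, so it tells us nothing about relationships among taxa.
Most parsimonious ingroup topology: ((L,U),A).
U and L form a cherry on this tree, so they are sister taxa.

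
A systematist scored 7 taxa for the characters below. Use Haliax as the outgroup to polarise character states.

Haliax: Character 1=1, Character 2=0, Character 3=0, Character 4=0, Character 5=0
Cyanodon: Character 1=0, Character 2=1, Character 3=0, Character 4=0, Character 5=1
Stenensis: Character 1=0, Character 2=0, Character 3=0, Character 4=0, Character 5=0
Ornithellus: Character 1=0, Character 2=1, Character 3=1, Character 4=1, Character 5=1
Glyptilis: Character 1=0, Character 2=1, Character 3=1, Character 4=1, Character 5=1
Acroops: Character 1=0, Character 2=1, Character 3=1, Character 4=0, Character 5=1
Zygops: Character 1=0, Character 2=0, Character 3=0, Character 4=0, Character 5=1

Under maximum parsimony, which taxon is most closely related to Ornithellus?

Character polarity is set by the outgroup: the derived state is whichever differs from the outgroup's state, so for Character 1 the derived state is '0', and for the remaining characters it is '1'.
All ingroup taxa share the derived state '0' for Character 1; it defines the ingroup but does not resolve relationships within it.
Character 2 (derived state '1') is shared by Acroops, Cyanodon, Glyptilis, and Ornithellus — a synapomorphy uniting that clade.
Character 3: derived state '1' in Acroops, Glyptilis, and Ornithellus only — synapomorphy for {Acroops, Glyptilis, Ornithellus}.
Character 4 (derived state '1') is shared by Glyptilis and Ornithellus — a synapomorphy uniting that clade.
Character 5 (derived state '1') is shared by Acroops, Cyanodon, Glyptilis, Ornithellus, and Zygops — a synapomorphy uniting that clade.
Most parsimonious ingroup topology: (((Cyanodon,((Ornithellus,Glyptilis),Acroops)),Zygops),Stenensis).
Ornithellus and Glyptilis form a cherry on this tree, so they are sister taxa.

Glyptilis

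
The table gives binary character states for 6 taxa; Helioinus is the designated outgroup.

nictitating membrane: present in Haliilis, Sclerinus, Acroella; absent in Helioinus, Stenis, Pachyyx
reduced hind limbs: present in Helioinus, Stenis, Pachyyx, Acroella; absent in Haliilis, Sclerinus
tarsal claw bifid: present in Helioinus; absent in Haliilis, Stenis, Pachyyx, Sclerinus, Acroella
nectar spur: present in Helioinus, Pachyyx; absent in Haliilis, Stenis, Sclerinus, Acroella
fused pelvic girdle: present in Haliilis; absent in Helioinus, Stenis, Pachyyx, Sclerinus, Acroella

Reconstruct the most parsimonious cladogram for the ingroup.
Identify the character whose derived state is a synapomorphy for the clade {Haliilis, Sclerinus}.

reduced hind limbs

Character polarity is set by the outgroup: the derived state is whichever differs from the outgroup's state, so for reduced hind limbs, tarsal claw bifid, nectar spur the derived state is 'absent', and for the remaining characters it is 'present'.
nictitating membrane (derived state 'present') is shared by Acroella, Haliilis, and Sclerinus — a synapomorphy uniting that clade.
reduced hind limbs (derived state 'absent') is shared by Haliilis and Sclerinus — a synapomorphy uniting that clade.
All ingroup taxa share the derived state 'absent' for tarsal claw bifid; it defines the ingroup but does not resolve relationships within it.
Only Acroella, Haliilis, Sclerinus, and Stenis show the derived state 'absent' for nectar spur, supporting them as a clade.
fused pelvic girdle (derived state 'present') is unique to Haliilis (autapomorphy; uninformative for grouping).
Most parsimonious ingroup topology: ((((Haliilis,Sclerinus),Acroella),Stenis),Pachyyx).
The clade {Haliilis, Sclerinus} is supported by reduced hind limbs: its derived state 'absent' occurs in exactly those taxa and in no other taxon (including the outgroup).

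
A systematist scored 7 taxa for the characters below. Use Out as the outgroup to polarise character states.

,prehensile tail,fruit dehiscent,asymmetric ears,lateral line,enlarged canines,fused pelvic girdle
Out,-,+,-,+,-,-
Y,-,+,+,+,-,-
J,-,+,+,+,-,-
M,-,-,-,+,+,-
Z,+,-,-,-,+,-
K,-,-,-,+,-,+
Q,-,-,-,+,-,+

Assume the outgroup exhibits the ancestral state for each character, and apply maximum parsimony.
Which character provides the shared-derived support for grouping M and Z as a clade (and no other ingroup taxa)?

Character polarity is set by the outgroup: the derived state is whichever differs from the outgroup's state, so for fruit dehiscent, lateral line the derived state is '-', and for the remaining characters it is '+'.
prehensile tail: derived state '+' in Z only — an autapomorphy, so it tells us nothing about relationships among taxa.
Only K, M, Q, and Z show the derived state '-' for fruit dehiscent, supporting them as a clade.
asymmetric ears: derived state '+' in J and Y only — synapomorphy for {J, Y}.
lateral line: derived state '-' in Z only — an autapomorphy, so it tells us nothing about relationships among taxa.
Only M and Z show the derived state '+' for enlarged canines, supporting them as a clade.
Only K and Q show the derived state '+' for fused pelvic girdle, supporting them as a clade.
Most parsimonious ingroup topology: ((Y,J),((M,Z),(K,Q))).
The clade {M, Z} is supported by enlarged canines: its derived state '+' occurs in exactly those taxa and in no other taxon (including the outgroup).

enlarged canines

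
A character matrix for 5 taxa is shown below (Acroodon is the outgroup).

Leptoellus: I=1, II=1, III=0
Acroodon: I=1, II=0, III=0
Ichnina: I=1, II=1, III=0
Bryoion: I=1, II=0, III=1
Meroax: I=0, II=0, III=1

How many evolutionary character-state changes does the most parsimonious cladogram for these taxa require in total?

Character polarity is set by the outgroup: the derived state is whichever differs from the outgroup's state, so for I the derived state is '0', and for the remaining characters it is '1'.
I (derived state '0') is unique to Meroax (autapomorphy; uninformative for grouping).
II (derived state '1') is shared by Ichnina and Leptoellus — a synapomorphy uniting that clade.
III: derived state '1' in Bryoion and Meroax only — synapomorphy for {Bryoion, Meroax}.
Most parsimonious ingroup topology: ((Meroax,Bryoion),(Ichnina,Leptoellus)).
Changes per character on this tree: I: 1; II: 1; III: 1.
Total = 3.

3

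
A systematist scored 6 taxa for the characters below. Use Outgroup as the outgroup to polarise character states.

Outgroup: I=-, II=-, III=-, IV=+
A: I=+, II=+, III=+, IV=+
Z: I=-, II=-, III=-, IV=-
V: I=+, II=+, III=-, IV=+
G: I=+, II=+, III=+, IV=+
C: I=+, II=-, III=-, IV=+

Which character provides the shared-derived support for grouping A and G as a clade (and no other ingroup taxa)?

III

Character polarity is set by the outgroup: the derived state is whichever differs from the outgroup's state, so for IV the derived state is '-', and for the remaining characters it is '+'.
I: derived state '+' in A, C, G, and V only — synapomorphy for {A, C, G, V}.
II: derived state '+' in A, G, and V only — synapomorphy for {A, G, V}.
Only A and G show the derived state '+' for III, supporting them as a clade.
IV: derived state '-' in Z only — an autapomorphy, so it tells us nothing about relationships among taxa.
Most parsimonious ingroup topology: ((((G,A),V),C),Z).
The clade {A, G} is supported by III: its derived state '+' occurs in exactly those taxa and in no other taxon (including the outgroup).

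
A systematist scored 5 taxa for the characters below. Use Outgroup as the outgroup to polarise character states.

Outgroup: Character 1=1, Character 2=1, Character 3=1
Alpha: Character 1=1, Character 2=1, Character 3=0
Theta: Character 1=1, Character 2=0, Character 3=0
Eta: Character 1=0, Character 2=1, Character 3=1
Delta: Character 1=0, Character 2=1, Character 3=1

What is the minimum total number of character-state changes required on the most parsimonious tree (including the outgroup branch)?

The outgroup has state '1' for every character, so '0' is the derived state throughout.
Only Delta and Eta show the derived state '0' for Character 1, supporting them as a clade.
Character 2 (derived state '0') is unique to Theta (autapomorphy; uninformative for grouping).
Character 3: derived state '0' in Alpha and Theta only — synapomorphy for {Alpha, Theta}.
Most parsimonious ingroup topology: ((Alpha,Theta),(Eta,Delta)).
Changes per character on this tree: Character 1: 1; Character 2: 1; Character 3: 1.
Total = 3.

3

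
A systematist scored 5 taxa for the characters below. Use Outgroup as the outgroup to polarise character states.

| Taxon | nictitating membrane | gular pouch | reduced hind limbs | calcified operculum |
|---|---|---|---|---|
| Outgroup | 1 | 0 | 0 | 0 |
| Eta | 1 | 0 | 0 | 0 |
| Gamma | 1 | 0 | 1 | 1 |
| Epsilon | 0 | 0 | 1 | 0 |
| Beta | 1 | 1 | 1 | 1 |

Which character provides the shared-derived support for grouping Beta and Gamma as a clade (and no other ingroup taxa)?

calcified operculum

Character polarity is set by the outgroup: the derived state is whichever differs from the outgroup's state, so for nictitating membrane the derived state is '0', and for the remaining characters it is '1'.
nictitating membrane (derived state '0') is unique to Epsilon (autapomorphy; uninformative for grouping).
gular pouch (derived state '1') is unique to Beta (autapomorphy; uninformative for grouping).
Only Beta, Epsilon, and Gamma show the derived state '1' for reduced hind limbs, supporting them as a clade.
calcified operculum: derived state '1' in Beta and Gamma only — synapomorphy for {Beta, Gamma}.
Most parsimonious ingroup topology: (Eta,((Gamma,Beta),Epsilon)).
The clade {Beta, Gamma} is supported by calcified operculum: its derived state '1' occurs in exactly those taxa and in no other taxon (including the outgroup).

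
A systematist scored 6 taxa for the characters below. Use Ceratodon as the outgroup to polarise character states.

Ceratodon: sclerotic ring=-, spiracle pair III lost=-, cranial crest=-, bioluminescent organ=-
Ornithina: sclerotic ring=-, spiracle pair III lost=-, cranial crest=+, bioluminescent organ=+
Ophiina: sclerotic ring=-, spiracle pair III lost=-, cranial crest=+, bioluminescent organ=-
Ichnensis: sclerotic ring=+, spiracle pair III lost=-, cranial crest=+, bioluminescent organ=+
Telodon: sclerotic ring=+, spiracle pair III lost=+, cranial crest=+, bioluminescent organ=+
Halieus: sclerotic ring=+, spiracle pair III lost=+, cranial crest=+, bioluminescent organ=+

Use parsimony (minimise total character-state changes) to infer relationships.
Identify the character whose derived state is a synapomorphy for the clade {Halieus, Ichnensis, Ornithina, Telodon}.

The outgroup has state '-' for every character, so '+' is the derived state throughout.
Only Halieus, Ichnensis, and Telodon show the derived state '+' for sclerotic ring, supporting them as a clade.
spiracle pair III lost: derived state '+' in Halieus and Telodon only — synapomorphy for {Halieus, Telodon}.
cranial crest (derived state '+') is shared by all ingroup taxa — unites the whole ingroup.
bioluminescent organ: derived state '+' in Halieus, Ichnensis, Ornithina, and Telodon only — synapomorphy for {Halieus, Ichnensis, Ornithina, Telodon}.
Most parsimonious ingroup topology: ((Ornithina,(Ichnensis,(Telodon,Halieus))),Ophiina).
The clade {Halieus, Ichnensis, Ornithina, Telodon} is supported by bioluminescent organ: its derived state '+' occurs in exactly those taxa and in no other taxon (including the outgroup).

bioluminescent organ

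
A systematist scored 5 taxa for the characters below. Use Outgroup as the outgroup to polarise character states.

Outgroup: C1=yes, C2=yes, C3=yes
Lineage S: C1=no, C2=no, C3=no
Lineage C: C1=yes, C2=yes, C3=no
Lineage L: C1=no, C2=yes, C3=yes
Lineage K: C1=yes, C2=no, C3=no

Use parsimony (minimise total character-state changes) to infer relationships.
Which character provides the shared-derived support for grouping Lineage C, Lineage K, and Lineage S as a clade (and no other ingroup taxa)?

C3

The outgroup has state 'yes' for every character, so 'no' is the derived state throughout.
C1 groups Lineage L and Lineage S, which is incompatible with the clades supported by the remaining characters; treating it as convergent (homoplasy) costs fewer steps than any alternative tree.
Only Lineage K and Lineage S show the derived state 'no' for C2, supporting them as a clade.
Only Lineage C, Lineage K, and Lineage S show the derived state 'no' for C3, supporting them as a clade.
Most parsimonious ingroup topology: (((Lineage S,Lineage K),Lineage C),Lineage L).
The clade {Lineage C, Lineage K, Lineage S} is supported by C3: its derived state 'no' occurs in exactly those taxa and in no other taxon (including the outgroup).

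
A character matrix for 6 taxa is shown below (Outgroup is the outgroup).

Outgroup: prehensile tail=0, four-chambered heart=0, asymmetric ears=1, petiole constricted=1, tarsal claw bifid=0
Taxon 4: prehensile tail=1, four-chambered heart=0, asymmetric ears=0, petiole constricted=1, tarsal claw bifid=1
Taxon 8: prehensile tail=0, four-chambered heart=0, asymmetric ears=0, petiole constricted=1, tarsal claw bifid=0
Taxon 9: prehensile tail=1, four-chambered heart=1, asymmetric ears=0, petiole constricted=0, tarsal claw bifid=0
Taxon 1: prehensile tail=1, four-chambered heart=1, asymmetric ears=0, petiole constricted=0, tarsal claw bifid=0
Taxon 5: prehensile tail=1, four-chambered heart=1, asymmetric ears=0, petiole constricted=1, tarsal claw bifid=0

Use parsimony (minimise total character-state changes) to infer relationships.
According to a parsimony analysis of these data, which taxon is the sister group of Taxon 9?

Taxon 1

Character polarity is set by the outgroup: the derived state is whichever differs from the outgroup's state, so for asymmetric ears, petiole constricted the derived state is '0', and for the remaining characters it is '1'.
Only Taxon 1, Taxon 4, Taxon 5, and Taxon 9 show the derived state '1' for prehensile tail, supporting them as a clade.
four-chambered heart: derived state '1' in Taxon 1, Taxon 5, and Taxon 9 only — synapomorphy for {Taxon 1, Taxon 5, Taxon 9}.
All ingroup taxa share the derived state '0' for asymmetric ears; it defines the ingroup but does not resolve relationships within it.
Only Taxon 1 and Taxon 9 show the derived state '0' for petiole constricted, supporting them as a clade.
tarsal claw bifid (derived state '1') is unique to Taxon 4 (autapomorphy; uninformative for grouping).
Most parsimonious ingroup topology: ((Taxon 4,((Taxon 9,Taxon 1),Taxon 5)),Taxon 8).
Taxon 9 and Taxon 1 form a cherry on this tree, so they are sister taxa.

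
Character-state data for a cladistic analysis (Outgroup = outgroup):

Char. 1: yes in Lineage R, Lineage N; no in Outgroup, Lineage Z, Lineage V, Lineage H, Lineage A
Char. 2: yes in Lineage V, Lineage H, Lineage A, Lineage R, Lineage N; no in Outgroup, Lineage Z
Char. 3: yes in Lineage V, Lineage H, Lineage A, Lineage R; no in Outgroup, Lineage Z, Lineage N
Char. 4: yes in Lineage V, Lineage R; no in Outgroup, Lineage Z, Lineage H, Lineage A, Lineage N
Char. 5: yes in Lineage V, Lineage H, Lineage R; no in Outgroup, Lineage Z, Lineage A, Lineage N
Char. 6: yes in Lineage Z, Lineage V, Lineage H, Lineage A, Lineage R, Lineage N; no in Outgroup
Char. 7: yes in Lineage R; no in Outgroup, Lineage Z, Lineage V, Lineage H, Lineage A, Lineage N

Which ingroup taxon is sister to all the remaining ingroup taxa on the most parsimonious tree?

Lineage Z

The outgroup has state 'no' for every character, so 'yes' is the derived state throughout.
Char. 1 (state 'yes') occurs in Lineage N and Lineage R but conflicts with the nesting implied by the other characters — most parsimoniously interpreted as homoplasy.
Char. 2: derived state 'yes' in Lineage A, Lineage H, Lineage N, Lineage R, and Lineage V only — synapomorphy for {Lineage A, Lineage H, Lineage N, Lineage R, Lineage V}.
Char. 3 (derived state 'yes') is shared by Lineage A, Lineage H, Lineage R, and Lineage V — a synapomorphy uniting that clade.
Char. 4 (derived state 'yes') is shared by Lineage R and Lineage V — a synapomorphy uniting that clade.
Char. 5: derived state 'yes' in Lineage H, Lineage R, and Lineage V only — synapomorphy for {Lineage H, Lineage R, Lineage V}.
All ingroup taxa share the derived state 'yes' for Char. 6; it defines the ingroup but does not resolve relationships within it.
Char. 7: derived state 'yes' in Lineage R only — an autapomorphy, so it tells us nothing about relationships among taxa.
Most parsimonious ingroup topology: (Lineage Z,((((Lineage V,Lineage R),Lineage H),Lineage A),Lineage N)).
Lineage Z is sister to the clade containing all other ingroup taxa, so it is the earliest-diverging (most basal) ingroup lineage.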